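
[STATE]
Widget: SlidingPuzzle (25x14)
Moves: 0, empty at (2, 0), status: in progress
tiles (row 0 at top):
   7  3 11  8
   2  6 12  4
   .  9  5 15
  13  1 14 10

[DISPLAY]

┌────┬────┬────┬────┐    
│  7 │  3 │ 11 │  8 │    
├────┼────┼────┼────┤    
│  2 │  6 │ 12 │  4 │    
├────┼────┼────┼────┤    
│    │  9 │  5 │ 15 │    
├────┼────┼────┼────┤    
│ 13 │  1 │ 14 │ 10 │    
└────┴────┴────┴────┘    
Moves: 0                 
                         
                         
                         
                         


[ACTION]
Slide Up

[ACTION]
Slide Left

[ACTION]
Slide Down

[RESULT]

┌────┬────┬────┬────┐    
│  7 │  3 │ 11 │  8 │    
├────┼────┼────┼────┤    
│  2 │  6 │ 12 │  4 │    
├────┼────┼────┼────┤    
│ 13 │    │  5 │ 15 │    
├────┼────┼────┼────┤    
│  1 │  9 │ 14 │ 10 │    
└────┴────┴────┴────┘    
Moves: 3                 
                         
                         
                         
                         


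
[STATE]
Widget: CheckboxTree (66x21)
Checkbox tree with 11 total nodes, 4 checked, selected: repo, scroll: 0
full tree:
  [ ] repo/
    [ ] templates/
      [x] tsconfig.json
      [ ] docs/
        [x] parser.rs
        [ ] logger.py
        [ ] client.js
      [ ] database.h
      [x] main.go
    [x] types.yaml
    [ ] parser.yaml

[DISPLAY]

>[-] repo/                                                        
   [-] templates/                                                 
     [x] tsconfig.json                                            
     [-] docs/                                                    
       [x] parser.rs                                              
       [ ] logger.py                                              
       [ ] client.js                                              
     [ ] database.h                                               
     [x] main.go                                                  
   [x] types.yaml                                                 
   [ ] parser.yaml                                                
                                                                  
                                                                  
                                                                  
                                                                  
                                                                  
                                                                  
                                                                  
                                                                  
                                                                  
                                                                  


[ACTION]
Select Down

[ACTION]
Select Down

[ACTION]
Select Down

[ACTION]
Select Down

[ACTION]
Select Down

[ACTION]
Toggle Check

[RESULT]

 [-] repo/                                                        
   [-] templates/                                                 
     [x] tsconfig.json                                            
     [-] docs/                                                    
       [x] parser.rs                                              
>      [x] logger.py                                              
       [ ] client.js                                              
     [ ] database.h                                               
     [x] main.go                                                  
   [x] types.yaml                                                 
   [ ] parser.yaml                                                
                                                                  
                                                                  
                                                                  
                                                                  
                                                                  
                                                                  
                                                                  
                                                                  
                                                                  
                                                                  


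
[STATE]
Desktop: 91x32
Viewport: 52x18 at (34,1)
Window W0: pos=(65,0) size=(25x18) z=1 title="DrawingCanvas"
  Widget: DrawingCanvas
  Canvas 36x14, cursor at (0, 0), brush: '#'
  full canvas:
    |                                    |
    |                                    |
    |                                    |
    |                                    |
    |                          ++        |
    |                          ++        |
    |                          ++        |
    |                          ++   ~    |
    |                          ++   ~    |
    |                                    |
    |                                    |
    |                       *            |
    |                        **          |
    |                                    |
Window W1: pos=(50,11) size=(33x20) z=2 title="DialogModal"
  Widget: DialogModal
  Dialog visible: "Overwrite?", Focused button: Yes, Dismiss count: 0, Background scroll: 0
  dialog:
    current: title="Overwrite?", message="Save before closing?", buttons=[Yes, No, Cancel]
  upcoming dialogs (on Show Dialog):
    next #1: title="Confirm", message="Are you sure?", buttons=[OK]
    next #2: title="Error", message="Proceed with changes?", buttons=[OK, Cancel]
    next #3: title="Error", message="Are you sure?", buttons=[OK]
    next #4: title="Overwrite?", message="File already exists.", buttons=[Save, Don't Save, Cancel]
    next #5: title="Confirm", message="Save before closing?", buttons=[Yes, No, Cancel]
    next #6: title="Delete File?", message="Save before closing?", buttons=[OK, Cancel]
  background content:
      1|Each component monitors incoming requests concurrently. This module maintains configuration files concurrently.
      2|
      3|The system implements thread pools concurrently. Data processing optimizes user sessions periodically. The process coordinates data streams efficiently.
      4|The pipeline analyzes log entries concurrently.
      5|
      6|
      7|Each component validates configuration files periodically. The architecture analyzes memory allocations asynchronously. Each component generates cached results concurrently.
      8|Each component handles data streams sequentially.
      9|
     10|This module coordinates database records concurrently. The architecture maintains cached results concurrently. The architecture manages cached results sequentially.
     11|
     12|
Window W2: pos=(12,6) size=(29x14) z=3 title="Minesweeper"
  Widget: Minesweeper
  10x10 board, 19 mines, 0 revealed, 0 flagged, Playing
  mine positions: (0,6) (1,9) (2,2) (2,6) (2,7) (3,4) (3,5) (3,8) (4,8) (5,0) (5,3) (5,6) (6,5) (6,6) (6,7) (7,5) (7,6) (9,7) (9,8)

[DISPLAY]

                               ┃ DrawingCanvas      
                               ┠────────────────────
                               ┃+                   
                               ┃                    
                               ┃                    
━━━━━━┓                        ┃                    
      ┃                        ┃                    
──────┨                        ┃                    
      ┃                        ┃                    
      ┃                        ┃                    
      ┃         ┏━━━━━━━━━━━━━━━━━━━━━━━━━━━━━━━┓   
      ┃         ┃ DialogModal                   ┃   
      ┃         ┠───────────────────────────────┨   
      ┃         ┃Each component monitors incomin┃   
      ┃         ┃                               ┃   
      ┃         ┃The system implements thread po┃   
      ┃         ┃The pipeline analyzes log entri┃━━━
      ┃         ┃                               ┃   


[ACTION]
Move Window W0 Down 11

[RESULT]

                                                    
                                                    
                                                    
                                                    
                                                    
━━━━━━┓                                             
      ┃                                             
──────┨                                             
      ┃                                             
      ┃                                             
      ┃         ┏━━━━━━━━━━━━━━━━━━━━━━━━━━━━━━━┓━━━
      ┃         ┃ DialogModal                   ┃   
      ┃         ┠───────────────────────────────┨───
      ┃         ┃Each component monitors incomin┃   
      ┃         ┃                               ┃   
      ┃         ┃The system implements thread po┃   
      ┃         ┃The pipeline analyzes log entri┃   
      ┃         ┃                               ┃   


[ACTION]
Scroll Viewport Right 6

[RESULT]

                                                    
                                                    
                                                    
                                                    
                                                    
━┓                                                  
 ┃                                                  
─┨                                                  
 ┃                                                  
 ┃                                                  
 ┃         ┏━━━━━━━━━━━━━━━━━━━━━━━━━━━━━━━┓━━━━━━┓ 
 ┃         ┃ DialogModal                   ┃      ┃ 
 ┃         ┠───────────────────────────────┨──────┨ 
 ┃         ┃Each component monitors incomin┃      ┃ 
 ┃         ┃                               ┃      ┃ 
 ┃         ┃The system implements thread po┃      ┃ 
 ┃         ┃The pipeline analyzes log entri┃      ┃ 
 ┃         ┃                               ┃      ┃ 


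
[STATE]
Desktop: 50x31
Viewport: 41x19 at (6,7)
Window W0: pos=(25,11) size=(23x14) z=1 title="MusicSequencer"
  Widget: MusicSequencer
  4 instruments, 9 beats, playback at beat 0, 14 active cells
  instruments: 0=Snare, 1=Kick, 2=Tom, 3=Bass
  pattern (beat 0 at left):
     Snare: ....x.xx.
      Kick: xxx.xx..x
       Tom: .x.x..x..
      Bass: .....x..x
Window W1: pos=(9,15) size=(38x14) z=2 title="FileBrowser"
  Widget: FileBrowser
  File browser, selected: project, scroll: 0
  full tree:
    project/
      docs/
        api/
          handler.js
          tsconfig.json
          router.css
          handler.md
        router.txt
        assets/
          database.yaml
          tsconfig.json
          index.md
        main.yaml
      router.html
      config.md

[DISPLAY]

                                         
                                         
                                         
                                         
                   ┏━━━━━━━━━━━━━━━━━━━━━
                   ┃ MusicSequencer      
                   ┠─────────────────────
                   ┃      ▼12345678      
   ┏━━━━━━━━━━━━━━━━━━━━━━━━━━━━━━━━━━━━┓
   ┃ FileBrowser                        ┃
   ┠────────────────────────────────────┨
   ┃> [-] project/                      ┃
   ┃    [+] docs/                       ┃
   ┃    router.html                     ┃
   ┃    config.md                       ┃
   ┃                                    ┃
   ┃                                    ┃
   ┃                                    ┃
   ┃                                    ┃


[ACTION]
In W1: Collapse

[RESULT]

                                         
                                         
                                         
                                         
                   ┏━━━━━━━━━━━━━━━━━━━━━
                   ┃ MusicSequencer      
                   ┠─────────────────────
                   ┃      ▼12345678      
   ┏━━━━━━━━━━━━━━━━━━━━━━━━━━━━━━━━━━━━┓
   ┃ FileBrowser                        ┃
   ┠────────────────────────────────────┨
   ┃> [+] project/                      ┃
   ┃                                    ┃
   ┃                                    ┃
   ┃                                    ┃
   ┃                                    ┃
   ┃                                    ┃
   ┃                                    ┃
   ┃                                    ┃


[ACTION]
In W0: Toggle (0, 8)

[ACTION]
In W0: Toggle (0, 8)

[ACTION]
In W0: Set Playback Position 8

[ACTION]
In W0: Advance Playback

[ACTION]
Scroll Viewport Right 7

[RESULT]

                                         
                                         
                                         
                                         
                ┏━━━━━━━━━━━━━━━━━━━━━┓  
                ┃ MusicSequencer      ┃  
                ┠─────────────────────┨  
                ┃      ▼12345678      ┃  
┏━━━━━━━━━━━━━━━━━━━━━━━━━━━━━━━━━━━━┓┃  
┃ FileBrowser                        ┃┃  
┠────────────────────────────────────┨┃  
┃> [+] project/                      ┃┃  
┃                                    ┃┃  
┃                                    ┃┃  
┃                                    ┃┃  
┃                                    ┃┃  
┃                                    ┃┃  
┃                                    ┃┛  
┃                                    ┃   


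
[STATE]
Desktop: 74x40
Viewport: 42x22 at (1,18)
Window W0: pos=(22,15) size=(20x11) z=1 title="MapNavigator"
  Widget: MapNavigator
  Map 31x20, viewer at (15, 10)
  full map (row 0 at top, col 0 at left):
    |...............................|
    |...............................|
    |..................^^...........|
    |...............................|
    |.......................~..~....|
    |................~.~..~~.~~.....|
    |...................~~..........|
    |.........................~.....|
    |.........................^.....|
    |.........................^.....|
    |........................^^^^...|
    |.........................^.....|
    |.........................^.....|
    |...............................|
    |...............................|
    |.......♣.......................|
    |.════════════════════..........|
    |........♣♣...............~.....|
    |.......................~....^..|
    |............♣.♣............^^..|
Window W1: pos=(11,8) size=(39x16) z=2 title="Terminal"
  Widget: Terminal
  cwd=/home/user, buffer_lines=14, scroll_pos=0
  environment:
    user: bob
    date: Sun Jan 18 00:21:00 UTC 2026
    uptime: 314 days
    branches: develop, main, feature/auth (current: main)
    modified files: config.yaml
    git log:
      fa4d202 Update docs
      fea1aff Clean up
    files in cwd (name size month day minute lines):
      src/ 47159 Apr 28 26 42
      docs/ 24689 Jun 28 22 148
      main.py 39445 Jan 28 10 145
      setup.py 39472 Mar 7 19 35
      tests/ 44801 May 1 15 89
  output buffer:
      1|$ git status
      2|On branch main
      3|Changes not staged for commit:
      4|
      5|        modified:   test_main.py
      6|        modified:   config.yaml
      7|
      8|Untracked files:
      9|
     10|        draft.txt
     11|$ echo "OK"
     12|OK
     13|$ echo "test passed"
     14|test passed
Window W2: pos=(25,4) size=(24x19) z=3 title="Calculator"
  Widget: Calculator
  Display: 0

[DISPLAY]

          ┃Untracked fil┃└───┴───┴───┴───┘
          ┃             ┃                 
          ┃        draft┃                 
          ┃$ echo "OK"  ┃                 
          ┃OK           ┗━━━━━━━━━━━━━━━━━
          ┗━━━━━━━━━━━━━━━━━━━━━━━━━━━━━━━
                     ┃..................┃ 
                     ┗━━━━━━━━━━━━━━━━━━┛ 
                                          
                                          
                                          
                                          
                                          
                                          
                                          
                                          
                                          
                                          
                                          
                                          
                                          
                                          


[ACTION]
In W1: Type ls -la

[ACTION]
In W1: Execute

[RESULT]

          ┃drwxr-xr-x  1┃└───┴───┴───┴───┘
          ┃-rw-r--r--  1┃                 
          ┃-rw-r--r--  1┃                 
          ┃drwxr-xr-x  1┃                 
          ┃$ █          ┗━━━━━━━━━━━━━━━━━
          ┗━━━━━━━━━━━━━━━━━━━━━━━━━━━━━━━
                     ┃..................┃ 
                     ┗━━━━━━━━━━━━━━━━━━┛ 
                                          
                                          
                                          
                                          
                                          
                                          
                                          
                                          
                                          
                                          
                                          
                                          
                                          
                                          


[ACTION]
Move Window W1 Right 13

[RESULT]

                     ┃.┃┃└───┴───┴───┴───┘
                     ┃.┃┃                 
                     ┃.┃┃                 
                     ┃.┃┃                 
                     ┃.┃┗━━━━━━━━━━━━━━━━━
                     ┃.┗━━━━━━━━━━━━━━━━━━
                     ┃..................┃ 
                     ┗━━━━━━━━━━━━━━━━━━┛ 
                                          
                                          
                                          
                                          
                                          
                                          
                                          
                                          
                                          
                                          
                                          
                                          
                                          
                                          


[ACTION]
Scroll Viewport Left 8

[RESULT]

                      ┃.┃┃└───┴───┴───┴───
                      ┃.┃┃                
                      ┃.┃┃                
                      ┃.┃┃                
                      ┃.┃┗━━━━━━━━━━━━━━━━
                      ┃.┗━━━━━━━━━━━━━━━━━
                      ┃..................┃
                      ┗━━━━━━━━━━━━━━━━━━┛
                                          
                                          
                                          
                                          
                                          
                                          
                                          
                                          
                                          
                                          
                                          
                                          
                                          
                                          


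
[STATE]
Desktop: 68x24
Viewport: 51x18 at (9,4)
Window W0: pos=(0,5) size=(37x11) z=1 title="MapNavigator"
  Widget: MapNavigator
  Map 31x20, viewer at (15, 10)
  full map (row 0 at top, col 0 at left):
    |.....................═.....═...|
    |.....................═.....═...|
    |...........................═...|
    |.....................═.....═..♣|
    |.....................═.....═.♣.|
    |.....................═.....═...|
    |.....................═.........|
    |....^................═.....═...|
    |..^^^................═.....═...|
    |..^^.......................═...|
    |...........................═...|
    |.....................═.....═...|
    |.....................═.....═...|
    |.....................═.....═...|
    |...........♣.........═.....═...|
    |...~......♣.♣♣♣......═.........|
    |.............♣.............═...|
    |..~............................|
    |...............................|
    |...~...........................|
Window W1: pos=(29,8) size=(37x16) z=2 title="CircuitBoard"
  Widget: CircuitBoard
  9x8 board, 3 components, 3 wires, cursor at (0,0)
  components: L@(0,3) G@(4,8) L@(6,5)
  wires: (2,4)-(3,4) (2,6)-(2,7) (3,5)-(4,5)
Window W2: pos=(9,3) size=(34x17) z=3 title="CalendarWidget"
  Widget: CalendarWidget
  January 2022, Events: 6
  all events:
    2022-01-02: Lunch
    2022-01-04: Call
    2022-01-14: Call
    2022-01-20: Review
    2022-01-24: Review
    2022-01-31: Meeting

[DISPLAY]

┃ CalendarWidget                 ┃                 
┠────────────────────────────────┨                 
┃          January 2022          ┃                 
┃Mo Tu We Th Fr Sa Su            ┃                 
┃                1  2*           ┃━━━━━━━━━━━━━━━━━
┃ 3  4*  5  6  7  8  9           ┃                 
┃10 11 12 13 14* 15 16           ┃─────────────────
┃17 18 19 20* 21 22 23           ┃5 6 7 8          
┃24* 25 26 27 28 29 30           ┃   L             
┃31*                             ┃                 
┃                                ┃                 
┃                                ┃                 
┃                                ┃       ·       · 
┃                                ┃       │         
┃                                ┃       ·   ·     
┗━━━━━━━━━━━━━━━━━━━━━━━━━━━━━━━━┛           │     
                    ┃4                       ·     
                    ┃                              


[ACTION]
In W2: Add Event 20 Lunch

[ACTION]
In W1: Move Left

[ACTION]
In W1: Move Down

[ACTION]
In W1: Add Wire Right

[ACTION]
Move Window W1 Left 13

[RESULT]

┃ CalendarWidget                 ┃                 
┠────────────────────────────────┨                 
┃          January 2022          ┃                 
┃Mo Tu We Th Fr Sa Su            ┃                 
┃                1  2*           ┃━━━━━━━━━┓       
┃ 3  4*  5  6  7  8  9           ┃         ┃       
┃10 11 12 13 14* 15 16           ┃─────────┨       
┃17 18 19 20* 21 22 23           ┃         ┃       
┃24* 25 26 27 28 29 30           ┃         ┃       
┃31*                             ┃         ┃       
┃                                ┃         ┃       
┃                                ┃         ┃       
┃                                ┃  · ─ ·  ┃       
┃                                ┃         ┃       
┃                                ┃         ┃       
┗━━━━━━━━━━━━━━━━━━━━━━━━━━━━━━━━┛         ┃       
       ┃4                       ·          ┃       
       ┃                                   ┃       


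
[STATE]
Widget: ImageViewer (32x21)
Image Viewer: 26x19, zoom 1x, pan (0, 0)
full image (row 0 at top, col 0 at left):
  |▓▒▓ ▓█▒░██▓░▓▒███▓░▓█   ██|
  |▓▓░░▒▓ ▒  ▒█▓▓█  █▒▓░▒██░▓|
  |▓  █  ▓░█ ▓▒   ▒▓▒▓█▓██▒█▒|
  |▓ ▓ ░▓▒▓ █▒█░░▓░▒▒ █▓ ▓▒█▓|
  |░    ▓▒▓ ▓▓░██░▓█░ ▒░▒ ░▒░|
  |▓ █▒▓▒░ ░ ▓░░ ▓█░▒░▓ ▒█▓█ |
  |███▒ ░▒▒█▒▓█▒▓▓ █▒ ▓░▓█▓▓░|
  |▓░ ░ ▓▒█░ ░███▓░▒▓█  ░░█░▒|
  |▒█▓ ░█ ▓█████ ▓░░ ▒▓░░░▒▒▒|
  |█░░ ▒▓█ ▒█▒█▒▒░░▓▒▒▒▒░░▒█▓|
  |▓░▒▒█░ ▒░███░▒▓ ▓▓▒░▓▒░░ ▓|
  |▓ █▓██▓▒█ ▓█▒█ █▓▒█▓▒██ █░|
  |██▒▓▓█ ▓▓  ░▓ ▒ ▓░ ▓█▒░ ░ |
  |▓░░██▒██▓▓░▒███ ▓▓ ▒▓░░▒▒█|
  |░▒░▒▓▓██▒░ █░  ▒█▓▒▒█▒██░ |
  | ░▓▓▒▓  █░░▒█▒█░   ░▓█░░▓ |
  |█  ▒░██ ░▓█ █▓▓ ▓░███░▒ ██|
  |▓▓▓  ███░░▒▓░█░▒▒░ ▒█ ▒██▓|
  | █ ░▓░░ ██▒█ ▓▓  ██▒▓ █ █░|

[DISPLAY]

▓▒▓ ▓█▒░██▓░▓▒███▓░▓█   ██      
▓▓░░▒▓ ▒  ▒█▓▓█  █▒▓░▒██░▓      
▓  █  ▓░█ ▓▒   ▒▓▒▓█▓██▒█▒      
▓ ▓ ░▓▒▓ █▒█░░▓░▒▒ █▓ ▓▒█▓      
░    ▓▒▓ ▓▓░██░▓█░ ▒░▒ ░▒░      
▓ █▒▓▒░ ░ ▓░░ ▓█░▒░▓ ▒█▓█       
███▒ ░▒▒█▒▓█▒▓▓ █▒ ▓░▓█▓▓░      
▓░ ░ ▓▒█░ ░███▓░▒▓█  ░░█░▒      
▒█▓ ░█ ▓█████ ▓░░ ▒▓░░░▒▒▒      
█░░ ▒▓█ ▒█▒█▒▒░░▓▒▒▒▒░░▒█▓      
▓░▒▒█░ ▒░███░▒▓ ▓▓▒░▓▒░░ ▓      
▓ █▓██▓▒█ ▓█▒█ █▓▒█▓▒██ █░      
██▒▓▓█ ▓▓  ░▓ ▒ ▓░ ▓█▒░ ░       
▓░░██▒██▓▓░▒███ ▓▓ ▒▓░░▒▒█      
░▒░▒▓▓██▒░ █░  ▒█▓▒▒█▒██░       
 ░▓▓▒▓  █░░▒█▒█░   ░▓█░░▓       
█  ▒░██ ░▓█ █▓▓ ▓░███░▒ ██      
▓▓▓  ███░░▒▓░█░▒▒░ ▒█ ▒██▓      
 █ ░▓░░ ██▒█ ▓▓  ██▒▓ █ █░      
                                
                                


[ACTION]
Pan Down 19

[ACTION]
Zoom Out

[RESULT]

                                
                                
                                
                                
                                
                                
                                
                                
                                
                                
                                
                                
                                
                                
                                
                                
                                
                                
                                
                                
                                


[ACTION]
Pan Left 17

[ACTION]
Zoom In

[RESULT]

██░░░░  ▒▒▓▓██  ▒▒██▒▒██▒▒▒▒░░░░
▓▓░░▒▒▒▒██░░  ▒▒░░██████░░▒▒▓▓  
▓▓░░▒▒▒▒██░░  ▒▒░░██████░░▒▒▓▓  
▓▓  ██▓▓████▓▓▒▒██  ▓▓██▒▒██  ██
▓▓  ██▓▓████▓▓▒▒██  ▓▓██▒▒██  ██
████▒▒▓▓▓▓██  ▓▓▓▓    ░░▓▓  ▒▒  
████▒▒▓▓▓▓██  ▓▓▓▓    ░░▓▓  ▒▒  
▓▓░░░░████▒▒████▓▓▓▓░░▒▒██████  
▓▓░░░░████▒▒████▓▓▓▓░░▒▒██████  
░░▒▒░░▒▒▓▓▓▓████▒▒░░  ██░░    ▒▒
░░▒▒░░▒▒▓▓▓▓████▒▒░░  ██░░    ▒▒
  ░░▓▓▓▓▒▒▓▓    ██░░░░▒▒██▒▒██░░
  ░░▓▓▓▓▒▒▓▓    ██░░░░▒▒██▒▒██░░
██    ▒▒░░████  ░░▓▓██  ██▓▓▓▓  
██    ▒▒░░████  ░░▓▓██  ██▓▓▓▓  
▓▓▓▓▓▓    ██████░░░░▒▒▓▓░░██░░▒▒
▓▓▓▓▓▓    ██████░░░░▒▒▓▓░░██░░▒▒
  ██  ░░▓▓░░░░  ████▒▒██  ▓▓▓▓  
  ██  ░░▓▓░░░░  ████▒▒██  ▓▓▓▓  
                                
                                


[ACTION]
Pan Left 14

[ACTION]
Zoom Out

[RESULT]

                                
                                
                                
                                
                                
                                
                                
                                
                                
                                
                                
                                
                                
                                
                                
                                
                                
                                
                                
                                
                                


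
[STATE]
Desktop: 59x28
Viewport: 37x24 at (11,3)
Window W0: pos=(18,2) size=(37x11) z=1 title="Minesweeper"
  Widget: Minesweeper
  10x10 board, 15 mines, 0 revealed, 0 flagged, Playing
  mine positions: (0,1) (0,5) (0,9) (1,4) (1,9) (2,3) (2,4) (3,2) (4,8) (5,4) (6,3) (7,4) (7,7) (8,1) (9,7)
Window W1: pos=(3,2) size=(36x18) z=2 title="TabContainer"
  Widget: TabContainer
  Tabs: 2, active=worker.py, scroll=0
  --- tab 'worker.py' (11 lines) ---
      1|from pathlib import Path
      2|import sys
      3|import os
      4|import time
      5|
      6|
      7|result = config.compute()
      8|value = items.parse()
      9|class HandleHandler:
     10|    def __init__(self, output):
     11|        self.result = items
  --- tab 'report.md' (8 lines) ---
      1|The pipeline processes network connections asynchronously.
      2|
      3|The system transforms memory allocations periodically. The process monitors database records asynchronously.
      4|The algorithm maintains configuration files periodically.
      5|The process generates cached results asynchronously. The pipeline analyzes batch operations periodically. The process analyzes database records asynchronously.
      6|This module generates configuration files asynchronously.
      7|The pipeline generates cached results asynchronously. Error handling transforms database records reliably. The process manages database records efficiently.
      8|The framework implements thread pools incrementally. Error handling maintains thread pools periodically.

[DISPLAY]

tainer                     ┃         
───────────────────────────┨─────────
.py]│ report.md            ┃         
───────────────────────────┃         
thlib import Path          ┃         
sys                        ┃         
os                         ┃         
time                       ┃         
                           ┃         
                           ┃━━━━━━━━━
= config.compute()         ┃         
 items.parse()             ┃         
andleHandler:              ┃         
 __init__(self, output):   ┃         
 self.result = items       ┃         
                           ┃         
━━━━━━━━━━━━━━━━━━━━━━━━━━━┛         
                                     
                                     
                                     
                                     
                                     
                                     
                                     


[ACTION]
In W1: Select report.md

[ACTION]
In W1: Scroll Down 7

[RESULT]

tainer                     ┃         
───────────────────────────┨─────────
.py │[report.md]           ┃         
───────────────────────────┃         
mework implements thread po┃         
                           ┃         
                           ┃         
                           ┃         
                           ┃         
                           ┃━━━━━━━━━
                           ┃         
                           ┃         
                           ┃         
                           ┃         
                           ┃         
                           ┃         
━━━━━━━━━━━━━━━━━━━━━━━━━━━┛         
                                     
                                     
                                     
                                     
                                     
                                     
                                     


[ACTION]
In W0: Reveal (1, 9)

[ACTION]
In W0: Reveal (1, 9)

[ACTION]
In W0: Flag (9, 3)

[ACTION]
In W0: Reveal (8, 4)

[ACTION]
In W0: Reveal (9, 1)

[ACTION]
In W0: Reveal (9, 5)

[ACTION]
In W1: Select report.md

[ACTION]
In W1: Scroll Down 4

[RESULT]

tainer                     ┃         
───────────────────────────┨─────────
.py │[report.md]           ┃         
───────────────────────────┃         
cess generates cached resul┃         
dule generates configuratio┃         
eline generates cached resu┃         
mework implements thread po┃         
                           ┃         
                           ┃━━━━━━━━━
                           ┃         
                           ┃         
                           ┃         
                           ┃         
                           ┃         
                           ┃         
━━━━━━━━━━━━━━━━━━━━━━━━━━━┛         
                                     
                                     
                                     
                                     
                                     
                                     
                                     


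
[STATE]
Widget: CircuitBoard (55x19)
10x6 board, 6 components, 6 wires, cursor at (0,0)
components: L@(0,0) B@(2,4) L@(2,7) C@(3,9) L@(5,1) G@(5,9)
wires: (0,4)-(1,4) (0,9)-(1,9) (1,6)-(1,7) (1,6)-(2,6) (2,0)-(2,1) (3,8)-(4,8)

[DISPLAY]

   0 1 2 3 4 5 6 7 8 9                                 
0  [L]              ·                   ·              
                    │                   │              
1                   ·       · ─ ·       ·              
                            │                          
2   · ─ ·           B       ·   L                      
                                                       
3                                   ·   C              
                                    │                  
4                                   ·                  
                                                       
5       L                               G              
Cursor: (0,0)                                          
                                                       
                                                       
                                                       
                                                       
                                                       
                                                       


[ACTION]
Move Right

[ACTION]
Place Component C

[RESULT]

   0 1 2 3 4 5 6 7 8 9                                 
0   L  [C]          ·                   ·              
                    │                   │              
1                   ·       · ─ ·       ·              
                            │                          
2   · ─ ·           B       ·   L                      
                                                       
3                                   ·   C              
                                    │                  
4                                   ·                  
                                                       
5       L                               G              
Cursor: (0,1)                                          
                                                       
                                                       
                                                       
                                                       
                                                       
                                                       


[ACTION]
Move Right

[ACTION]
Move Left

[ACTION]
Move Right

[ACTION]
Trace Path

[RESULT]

   0 1 2 3 4 5 6 7 8 9                                 
0   L   C  [.]      ·                   ·              
                    │                   │              
1                   ·       · ─ ·       ·              
                            │                          
2   · ─ ·           B       ·   L                      
                                                       
3                                   ·   C              
                                    │                  
4                                   ·                  
                                                       
5       L                               G              
Cursor: (0,2)  Trace: No connections                   
                                                       
                                                       
                                                       
                                                       
                                                       
                                                       
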